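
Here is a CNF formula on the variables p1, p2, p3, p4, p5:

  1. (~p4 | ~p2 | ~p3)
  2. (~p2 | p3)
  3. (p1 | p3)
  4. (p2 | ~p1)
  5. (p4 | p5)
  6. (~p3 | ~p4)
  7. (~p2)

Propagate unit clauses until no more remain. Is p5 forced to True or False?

True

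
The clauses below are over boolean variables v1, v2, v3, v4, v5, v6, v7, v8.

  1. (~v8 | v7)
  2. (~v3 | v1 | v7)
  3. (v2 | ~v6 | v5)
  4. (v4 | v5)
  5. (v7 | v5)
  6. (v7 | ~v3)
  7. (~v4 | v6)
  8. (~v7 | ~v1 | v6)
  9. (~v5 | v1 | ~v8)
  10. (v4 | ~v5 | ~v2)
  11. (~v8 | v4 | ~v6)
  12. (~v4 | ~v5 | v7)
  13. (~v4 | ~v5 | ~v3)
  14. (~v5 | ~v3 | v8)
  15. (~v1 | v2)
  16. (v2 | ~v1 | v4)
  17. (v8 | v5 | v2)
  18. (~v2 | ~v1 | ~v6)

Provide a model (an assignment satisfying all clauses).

v1 = False, v2 = False, v3 = False, v4 = False, v5 = True, v6 = True, v7 = True, v8 = False

Check each clause:
  1. (v7 | ~v8) — ~v8 is true.
  2. (v1 | v7 | ~v3) — ~v3 is true.
  3. (v5 | ~v6 | v2) — v5 is true.
  4. (v5 | v4) — v5 is true.
  5. (v7 | v5) — v5 is true.
  6. (v7 | ~v3) — ~v3 is true.
  7. (v6 | ~v4) — ~v4 is true.
  8. (v6 | ~v1 | ~v7) — v6 is true.
  9. (~v5 | v1 | ~v8) — ~v8 is true.
  10. (~v2 | ~v5 | v4) — ~v2 is true.
  11. (~v8 | v4 | ~v6) — ~v8 is true.
  12. (v7 | ~v4 | ~v5) — ~v4 is true.
  13. (~v3 | ~v5 | ~v4) — ~v4 is true.
  14. (~v3 | ~v5 | v8) — ~v3 is true.
  15. (v2 | ~v1) — ~v1 is true.
  16. (v4 | v2 | ~v1) — ~v1 is true.
  17. (v8 | v2 | v5) — v5 is true.
  18. (~v6 | ~v1 | ~v2) — ~v1 is true.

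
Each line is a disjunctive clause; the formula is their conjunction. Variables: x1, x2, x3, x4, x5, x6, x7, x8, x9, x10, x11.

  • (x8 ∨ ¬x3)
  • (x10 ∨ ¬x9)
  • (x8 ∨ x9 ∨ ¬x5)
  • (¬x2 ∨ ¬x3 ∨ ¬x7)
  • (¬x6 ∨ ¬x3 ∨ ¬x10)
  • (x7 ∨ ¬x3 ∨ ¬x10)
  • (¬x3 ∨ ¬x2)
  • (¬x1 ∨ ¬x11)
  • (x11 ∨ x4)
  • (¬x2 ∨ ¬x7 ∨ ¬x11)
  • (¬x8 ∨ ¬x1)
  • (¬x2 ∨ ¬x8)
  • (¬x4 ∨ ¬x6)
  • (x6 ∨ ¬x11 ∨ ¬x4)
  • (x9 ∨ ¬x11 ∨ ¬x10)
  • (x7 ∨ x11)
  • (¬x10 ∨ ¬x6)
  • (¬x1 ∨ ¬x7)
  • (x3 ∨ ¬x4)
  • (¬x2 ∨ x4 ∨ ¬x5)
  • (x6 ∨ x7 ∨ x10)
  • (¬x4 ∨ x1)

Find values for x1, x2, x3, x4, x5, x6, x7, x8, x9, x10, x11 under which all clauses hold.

x1 = False  x2 = False  x3 = False  x4 = False  x5 = True  x6 = True  x7 = True  x8 = True  x9 = False  x10 = False  x11 = True

Check each clause:
  1. (x8 ∨ ¬x3) — x8 is true.
  2. (¬x9 ∨ x10) — ¬x9 is true.
  3. (¬x5 ∨ x8 ∨ x9) — x8 is true.
  4. (¬x3 ∨ ¬x7 ∨ ¬x2) — ¬x3 is true.
  5. (¬x3 ∨ ¬x6 ∨ ¬x10) — ¬x3 is true.
  6. (¬x10 ∨ ¬x3 ∨ x7) — ¬x3 is true.
  7. (¬x3 ∨ ¬x2) — ¬x3 is true.
  8. (¬x11 ∨ ¬x1) — ¬x1 is true.
  9. (x4 ∨ x11) — x11 is true.
  10. (¬x11 ∨ ¬x2 ∨ ¬x7) — ¬x2 is true.
  11. (¬x8 ∨ ¬x1) — ¬x1 is true.
  12. (¬x8 ∨ ¬x2) — ¬x2 is true.
  13. (¬x6 ∨ ¬x4) — ¬x4 is true.
  14. (x6 ∨ ¬x11 ∨ ¬x4) — ¬x4 is true.
  15. (x9 ∨ ¬x10 ∨ ¬x11) — ¬x10 is true.
  16. (x7 ∨ x11) — x11 is true.
  17. (¬x6 ∨ ¬x10) — ¬x10 is true.
  18. (¬x7 ∨ ¬x1) — ¬x1 is true.
  19. (¬x4 ∨ x3) — ¬x4 is true.
  20. (¬x5 ∨ x4 ∨ ¬x2) — ¬x2 is true.
  21. (x7 ∨ x6 ∨ x10) — x6 is true.
  22. (x1 ∨ ¬x4) — ¬x4 is true.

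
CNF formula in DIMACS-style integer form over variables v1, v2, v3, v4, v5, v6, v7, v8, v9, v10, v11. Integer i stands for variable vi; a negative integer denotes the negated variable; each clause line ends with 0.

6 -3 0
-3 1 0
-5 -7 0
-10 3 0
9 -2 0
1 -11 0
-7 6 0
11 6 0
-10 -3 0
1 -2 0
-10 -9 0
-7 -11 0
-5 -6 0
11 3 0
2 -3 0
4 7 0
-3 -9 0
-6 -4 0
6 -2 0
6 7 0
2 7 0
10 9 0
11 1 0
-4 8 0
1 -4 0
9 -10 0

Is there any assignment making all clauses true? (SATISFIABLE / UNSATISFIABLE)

v3 = True:
  propagation gives v6=True, v1=True, v10=False, v5=False; an empty clause results — contradiction.
v3 = False:
  propagation gives v10=False, v11=True, v1=True, v7=False; an empty clause results — contradiction.
Every branch closes, so no satisfying assignment exists.

UNSATISFIABLE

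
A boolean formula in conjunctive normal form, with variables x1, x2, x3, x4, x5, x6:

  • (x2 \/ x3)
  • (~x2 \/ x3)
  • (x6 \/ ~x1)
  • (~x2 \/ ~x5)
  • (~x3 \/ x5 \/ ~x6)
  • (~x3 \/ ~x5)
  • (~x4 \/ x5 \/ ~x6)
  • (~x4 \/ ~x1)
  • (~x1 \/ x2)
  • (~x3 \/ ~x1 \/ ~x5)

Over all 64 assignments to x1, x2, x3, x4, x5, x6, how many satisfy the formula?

The models are:
  x1=0 x2=0 x3=1 x4=0 x5=0 x6=0
  x1=0 x2=0 x3=1 x4=1 x5=0 x6=0
  x1=0 x2=1 x3=1 x4=0 x5=0 x6=0
  x1=0 x2=1 x3=1 x4=1 x5=0 x6=0
That's 4 in total.

4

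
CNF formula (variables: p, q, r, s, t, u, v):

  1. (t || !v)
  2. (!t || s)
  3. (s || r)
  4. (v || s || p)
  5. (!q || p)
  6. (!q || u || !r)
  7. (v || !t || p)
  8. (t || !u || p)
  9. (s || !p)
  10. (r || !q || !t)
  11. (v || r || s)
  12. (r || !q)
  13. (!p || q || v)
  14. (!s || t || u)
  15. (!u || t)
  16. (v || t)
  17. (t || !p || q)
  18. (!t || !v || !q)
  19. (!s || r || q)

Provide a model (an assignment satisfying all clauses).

p=True, q=True, r=True, s=True, t=True, u=True, v=False

Check each clause:
  1. (!v || t) — !v is true.
  2. (s || !t) — s is true.
  3. (r || s) — r is true.
  4. (p || v || s) — p is true.
  5. (!q || p) — p is true.
  6. (u || !q || !r) — u is true.
  7. (p || !t || v) — p is true.
  8. (t || p || !u) — p is true.
  9. (!p || s) — s is true.
  10. (!t || !q || r) — r is true.
  11. (r || s || v) — r is true.
  12. (!q || r) — r is true.
  13. (v || !p || q) — q is true.
  14. (!s || u || t) — t is true.
  15. (!u || t) — t is true.
  16. (t || v) — t is true.
  17. (q || t || !p) — q is true.
  18. (!t || !v || !q) — !v is true.
  19. (q || !s || r) — q is true.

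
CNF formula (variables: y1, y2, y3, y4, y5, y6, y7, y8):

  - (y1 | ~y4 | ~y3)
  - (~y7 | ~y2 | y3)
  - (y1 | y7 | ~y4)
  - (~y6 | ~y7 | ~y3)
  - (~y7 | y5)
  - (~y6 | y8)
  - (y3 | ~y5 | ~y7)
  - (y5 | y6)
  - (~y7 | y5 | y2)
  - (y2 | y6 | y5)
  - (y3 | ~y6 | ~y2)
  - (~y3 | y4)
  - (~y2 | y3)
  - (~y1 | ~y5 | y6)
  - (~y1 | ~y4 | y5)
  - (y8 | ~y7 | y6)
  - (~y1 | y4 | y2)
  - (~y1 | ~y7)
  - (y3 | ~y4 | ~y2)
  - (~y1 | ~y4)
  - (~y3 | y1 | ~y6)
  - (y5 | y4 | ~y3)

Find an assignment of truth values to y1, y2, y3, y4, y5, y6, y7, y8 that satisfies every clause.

Pure literal: y8 appears only positively; assign y8 = True.
Try y1 = False.
The remaining clauses are satisfied by y2 = False, y3 = False, y4 = False, y5 = False, y6 = True, y7 = False.
Every clause has at least one true literal under this assignment.
Check each clause:
  1. (y1 | ~y4 | ~y3) — ~y4 is true.
  2. (y3 | ~y7 | ~y2) — ~y7 is true.
  3. (y1 | y7 | ~y4) — ~y4 is true.
  4. (~y6 | ~y7 | ~y3) — ~y7 is true.
  5. (y5 | ~y7) — ~y7 is true.
  6. (~y6 | y8) — y8 is true.
  7. (y3 | ~y7 | ~y5) — ~y7 is true.
  8. (y6 | y5) — y6 is true.
  9. (y2 | ~y7 | y5) — ~y7 is true.
  10. (y5 | y2 | y6) — y6 is true.
  11. (~y2 | ~y6 | y3) — ~y2 is true.
  12. (~y3 | y4) — ~y3 is true.
  13. (~y2 | y3) — ~y2 is true.
  14. (~y1 | ~y5 | y6) — ~y5 is true.
  15. (~y4 | y5 | ~y1) — ~y4 is true.
  16. (~y7 | y6 | y8) — y8 is true.
  17. (y2 | ~y1 | y4) — ~y1 is true.
  18. (~y7 | ~y1) — ~y7 is true.
  19. (~y2 | ~y4 | y3) — ~y4 is true.
  20. (~y1 | ~y4) — ~y4 is true.
  21. (y1 | ~y6 | ~y3) — ~y3 is true.
  22. (y5 | ~y3 | y4) — ~y3 is true.

y1=F  y2=F  y3=F  y4=F  y5=F  y6=T  y7=F  y8=T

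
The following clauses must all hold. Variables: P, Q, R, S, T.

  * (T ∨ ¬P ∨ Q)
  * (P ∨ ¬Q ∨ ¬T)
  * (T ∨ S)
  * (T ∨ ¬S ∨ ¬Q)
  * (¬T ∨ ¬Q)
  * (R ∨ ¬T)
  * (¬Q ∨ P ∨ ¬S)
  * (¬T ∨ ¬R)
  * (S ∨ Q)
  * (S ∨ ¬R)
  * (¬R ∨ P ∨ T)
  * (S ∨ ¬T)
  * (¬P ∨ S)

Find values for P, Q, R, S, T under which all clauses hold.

P = 0  Q = 0  R = 0  S = 1  T = 0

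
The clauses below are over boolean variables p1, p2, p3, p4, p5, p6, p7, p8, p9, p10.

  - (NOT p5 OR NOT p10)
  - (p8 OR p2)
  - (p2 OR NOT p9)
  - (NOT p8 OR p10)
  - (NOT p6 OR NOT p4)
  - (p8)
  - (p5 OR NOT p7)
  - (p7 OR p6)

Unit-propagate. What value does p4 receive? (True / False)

False

(p8) is a unit clause: p8 = True.
(NOT p8 OR p10) with p8 = True leaves only p10, so p10 = True.
In (NOT p5 OR NOT p10), NOT p10 is now false; NOT p5 must hold, so p5 = False.
From (NOT p7 OR p5) and p5 = False: p7 = False.
(p7 OR p6): since p7 = False, the clause reduces to (p6). p6 = True.
(NOT p4 OR NOT p6) with p6 = True leaves only NOT p4, so p4 = False.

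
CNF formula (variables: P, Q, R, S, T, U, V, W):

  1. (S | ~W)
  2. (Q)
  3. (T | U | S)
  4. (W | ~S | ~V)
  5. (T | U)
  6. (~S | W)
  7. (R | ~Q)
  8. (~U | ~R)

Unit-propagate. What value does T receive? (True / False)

True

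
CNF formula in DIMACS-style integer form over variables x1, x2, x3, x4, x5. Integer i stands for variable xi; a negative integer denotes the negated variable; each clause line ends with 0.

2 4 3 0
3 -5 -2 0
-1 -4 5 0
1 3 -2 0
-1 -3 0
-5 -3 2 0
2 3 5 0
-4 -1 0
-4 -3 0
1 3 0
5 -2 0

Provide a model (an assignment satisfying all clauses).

x1=F, x2=F, x3=T, x4=F, x5=F

Set x1 = False and propagate.
  then x3 is forced to True.
  then x4 is forced to False.
The remaining clauses are satisfied by x2 = False, x5 = False.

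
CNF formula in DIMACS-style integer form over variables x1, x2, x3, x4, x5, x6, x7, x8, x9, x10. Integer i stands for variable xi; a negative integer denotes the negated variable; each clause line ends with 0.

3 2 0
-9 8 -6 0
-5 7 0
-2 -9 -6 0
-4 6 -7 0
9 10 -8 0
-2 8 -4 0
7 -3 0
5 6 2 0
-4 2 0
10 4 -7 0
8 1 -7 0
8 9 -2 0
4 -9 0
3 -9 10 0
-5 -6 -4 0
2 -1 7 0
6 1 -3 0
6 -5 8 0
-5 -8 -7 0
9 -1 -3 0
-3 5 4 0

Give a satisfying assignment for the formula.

x1=F  x2=T  x3=F  x4=F  x5=F  x6=T  x7=T  x8=T  x9=F  x10=T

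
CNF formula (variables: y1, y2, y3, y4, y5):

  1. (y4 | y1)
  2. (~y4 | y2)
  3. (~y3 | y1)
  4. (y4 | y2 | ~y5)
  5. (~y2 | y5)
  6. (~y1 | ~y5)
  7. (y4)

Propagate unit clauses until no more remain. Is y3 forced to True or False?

(y4) stands alone — y4 = True.
From (y2 | ~y4) and y4 = True: y2 = True.
In (y5 | ~y2), ~y2 is now false; y5 must hold, so y5 = True.
(~y1 | ~y5) with y5 = True leaves only ~y1, so y1 = False.
In (y1 | ~y3), y1 is now false; ~y3 must hold, so y3 = False.

False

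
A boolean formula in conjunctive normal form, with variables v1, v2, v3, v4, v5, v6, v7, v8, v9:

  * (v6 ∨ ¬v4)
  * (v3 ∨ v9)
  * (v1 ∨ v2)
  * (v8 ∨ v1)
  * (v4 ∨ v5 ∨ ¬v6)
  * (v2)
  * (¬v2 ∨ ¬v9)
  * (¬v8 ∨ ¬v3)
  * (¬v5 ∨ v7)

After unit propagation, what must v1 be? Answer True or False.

(v2) stands alone — v2 = True.
From (¬v9 ∨ ¬v2) and v2 = True: v9 = False.
(v9 ∨ v3) with v9 = False leaves only v3, so v3 = True.
In (¬v3 ∨ ¬v8), ¬v3 is now false; ¬v8 must hold, so v8 = False.
From (v8 ∨ v1) and v8 = False: v1 = True.

True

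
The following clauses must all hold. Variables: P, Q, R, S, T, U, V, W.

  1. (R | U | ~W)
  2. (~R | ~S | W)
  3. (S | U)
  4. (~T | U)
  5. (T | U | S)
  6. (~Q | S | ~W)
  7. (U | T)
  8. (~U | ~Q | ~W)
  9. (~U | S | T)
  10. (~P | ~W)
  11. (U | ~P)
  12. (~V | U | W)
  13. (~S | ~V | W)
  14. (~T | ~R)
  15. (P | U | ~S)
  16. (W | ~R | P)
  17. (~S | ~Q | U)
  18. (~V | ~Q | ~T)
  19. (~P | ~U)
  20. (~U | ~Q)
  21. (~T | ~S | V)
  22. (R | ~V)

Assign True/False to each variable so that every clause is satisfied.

P = False, Q = False, R = False, S = False, T = True, U = True, V = False, W = False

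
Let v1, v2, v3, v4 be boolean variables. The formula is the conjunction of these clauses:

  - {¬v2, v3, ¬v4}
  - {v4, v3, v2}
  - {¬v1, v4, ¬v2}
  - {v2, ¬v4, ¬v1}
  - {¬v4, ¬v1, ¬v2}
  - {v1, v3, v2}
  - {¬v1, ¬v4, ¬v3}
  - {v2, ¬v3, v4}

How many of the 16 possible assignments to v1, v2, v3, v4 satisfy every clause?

Satisfying assignments:
  v1=F v2=F v3=T v4=T
  v1=F v2=T v3=F v4=F
  v1=F v2=T v3=T v4=F
  v1=F v2=T v3=T v4=T
Count: 4.

4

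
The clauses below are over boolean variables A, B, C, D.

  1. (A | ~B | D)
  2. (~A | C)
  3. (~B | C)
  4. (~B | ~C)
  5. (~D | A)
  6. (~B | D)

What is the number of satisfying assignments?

4

The models are:
  A=0 B=0 C=0 D=0
  A=0 B=0 C=1 D=0
  A=1 B=0 C=1 D=0
  A=1 B=0 C=1 D=1
That's 4 in total.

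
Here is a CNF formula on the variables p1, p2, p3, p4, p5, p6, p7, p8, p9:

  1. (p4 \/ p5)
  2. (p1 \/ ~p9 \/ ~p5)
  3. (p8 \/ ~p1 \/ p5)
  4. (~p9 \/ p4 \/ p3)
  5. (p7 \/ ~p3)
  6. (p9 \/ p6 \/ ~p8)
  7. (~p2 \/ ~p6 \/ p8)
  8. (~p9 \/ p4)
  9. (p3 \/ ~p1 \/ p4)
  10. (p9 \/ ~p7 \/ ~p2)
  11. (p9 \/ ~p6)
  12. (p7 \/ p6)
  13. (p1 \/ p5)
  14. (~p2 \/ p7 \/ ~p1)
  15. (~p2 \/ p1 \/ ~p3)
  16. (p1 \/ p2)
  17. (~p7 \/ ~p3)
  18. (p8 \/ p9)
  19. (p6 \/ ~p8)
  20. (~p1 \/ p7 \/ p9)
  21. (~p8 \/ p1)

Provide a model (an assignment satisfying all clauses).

p1=T, p2=F, p3=F, p4=T, p5=T, p6=T, p7=F, p8=T, p9=T

Check each clause:
  1. (p4 \/ p5) — p4 is true.
  2. (p1 \/ ~p5 \/ ~p9) — p1 is true.
  3. (~p1 \/ p5 \/ p8) — p8 is true.
  4. (p3 \/ ~p9 \/ p4) — p4 is true.
  5. (~p3 \/ p7) — ~p3 is true.
  6. (p6 \/ ~p8 \/ p9) — p9 is true.
  7. (~p6 \/ ~p2 \/ p8) — p8 is true.
  8. (~p9 \/ p4) — p4 is true.
  9. (p4 \/ p3 \/ ~p1) — p4 is true.
  10. (p9 \/ ~p7 \/ ~p2) — ~p7 is true.
  11. (~p6 \/ p9) — p9 is true.
  12. (p7 \/ p6) — p6 is true.
  13. (p5 \/ p1) — p1 is true.
  14. (~p1 \/ ~p2 \/ p7) — ~p2 is true.
  15. (~p2 \/ p1 \/ ~p3) — p1 is true.
  16. (p2 \/ p1) — p1 is true.
  17. (~p7 \/ ~p3) — ~p7 is true.
  18. (p8 \/ p9) — p8 is true.
  19. (p6 \/ ~p8) — p6 is true.
  20. (p9 \/ ~p1 \/ p7) — p9 is true.
  21. (p1 \/ ~p8) — p1 is true.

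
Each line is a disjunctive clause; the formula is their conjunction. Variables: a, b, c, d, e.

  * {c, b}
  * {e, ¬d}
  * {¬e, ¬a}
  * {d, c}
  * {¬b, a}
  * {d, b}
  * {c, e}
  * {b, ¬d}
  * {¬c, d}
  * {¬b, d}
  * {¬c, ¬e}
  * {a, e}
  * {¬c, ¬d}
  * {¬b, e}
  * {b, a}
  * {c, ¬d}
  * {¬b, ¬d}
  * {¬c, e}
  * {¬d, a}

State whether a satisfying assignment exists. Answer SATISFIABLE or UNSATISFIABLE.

UNSATISFIABLE

d = True:
  propagation gives e=True, a=False; an empty clause results — contradiction.
d = False:
  propagation gives c=True; an empty clause results — contradiction.
Every branch closes, so no satisfying assignment exists.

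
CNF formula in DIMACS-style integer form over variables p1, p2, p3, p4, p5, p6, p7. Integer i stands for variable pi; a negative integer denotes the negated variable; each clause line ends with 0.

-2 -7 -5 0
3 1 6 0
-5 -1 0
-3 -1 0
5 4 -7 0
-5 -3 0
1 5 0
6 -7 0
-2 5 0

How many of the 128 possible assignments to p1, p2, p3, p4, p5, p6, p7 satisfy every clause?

11

Split on p5, then p1.
  p5=1, p1=1: a clause becomes empty — 0.
  p5=1, p1=0: p4 free; 3 ways for (p2,p3,p6,p7) × 2^1 = 6.
  p5=0, p1=1: 5 of the 32 assignments to (p2,p3,p4,p6,p7) work.
  p5=0, p1=0: a clause becomes empty — 0.
Total: 0 + 6 + 5 + 0 = 11.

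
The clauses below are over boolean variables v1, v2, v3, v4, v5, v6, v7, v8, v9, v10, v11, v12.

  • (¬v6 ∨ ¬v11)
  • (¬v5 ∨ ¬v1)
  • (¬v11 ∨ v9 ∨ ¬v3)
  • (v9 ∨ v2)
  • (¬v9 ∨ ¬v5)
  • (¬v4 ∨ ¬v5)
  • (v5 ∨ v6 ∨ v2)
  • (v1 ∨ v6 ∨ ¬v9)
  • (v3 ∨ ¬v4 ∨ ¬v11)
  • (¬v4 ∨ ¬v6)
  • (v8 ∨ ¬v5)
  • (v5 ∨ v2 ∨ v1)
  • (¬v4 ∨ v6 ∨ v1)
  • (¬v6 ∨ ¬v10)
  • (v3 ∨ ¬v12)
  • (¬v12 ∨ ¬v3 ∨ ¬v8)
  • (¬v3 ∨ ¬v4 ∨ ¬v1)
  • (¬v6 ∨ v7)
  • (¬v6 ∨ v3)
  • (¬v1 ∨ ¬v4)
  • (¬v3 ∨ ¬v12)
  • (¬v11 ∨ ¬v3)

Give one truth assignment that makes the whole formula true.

v1=F, v2=T, v3=T, v4=F, v5=T, v6=T, v7=T, v8=T, v9=F, v10=F, v11=F, v12=F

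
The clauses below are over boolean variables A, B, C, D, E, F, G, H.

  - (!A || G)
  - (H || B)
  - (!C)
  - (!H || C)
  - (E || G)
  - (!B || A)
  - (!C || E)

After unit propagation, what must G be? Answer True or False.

True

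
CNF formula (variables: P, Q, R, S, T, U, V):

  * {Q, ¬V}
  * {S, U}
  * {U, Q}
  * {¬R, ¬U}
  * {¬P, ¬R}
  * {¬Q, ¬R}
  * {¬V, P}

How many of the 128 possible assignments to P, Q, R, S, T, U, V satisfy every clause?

Case analysis on Q and R:
  Q=T, R=T: a clause becomes empty — 0.
  Q=T, R=F: T free; 9 ways for (P,S,U,V) × 2^1 = 18.
  Q=F, R=T: a clause becomes empty — 0.
  Q=F, R=F: forces U=T; V=F; P, S, T free → 2^3 = 8.
Total: 0 + 18 + 0 + 8 = 26.

26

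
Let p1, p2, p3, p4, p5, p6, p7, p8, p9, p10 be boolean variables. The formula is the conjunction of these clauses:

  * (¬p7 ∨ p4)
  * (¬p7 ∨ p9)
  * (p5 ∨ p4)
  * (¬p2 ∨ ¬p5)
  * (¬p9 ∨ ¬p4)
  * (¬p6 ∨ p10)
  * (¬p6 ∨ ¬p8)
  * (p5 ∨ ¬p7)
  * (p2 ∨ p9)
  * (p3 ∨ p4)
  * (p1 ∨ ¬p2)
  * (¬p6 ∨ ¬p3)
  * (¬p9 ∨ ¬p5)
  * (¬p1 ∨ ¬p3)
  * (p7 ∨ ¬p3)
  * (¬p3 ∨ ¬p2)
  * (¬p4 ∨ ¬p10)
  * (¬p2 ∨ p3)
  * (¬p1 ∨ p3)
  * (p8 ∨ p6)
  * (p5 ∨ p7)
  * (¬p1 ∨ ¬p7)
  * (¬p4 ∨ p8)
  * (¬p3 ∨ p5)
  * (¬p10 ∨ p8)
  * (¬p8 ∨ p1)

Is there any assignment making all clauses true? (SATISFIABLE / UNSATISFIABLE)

UNSATISFIABLE

p3 = True:
  propagation gives p6=False, p1=False, p2=False, p9=True; an empty clause results — contradiction.
p3 = False:
  propagation gives p4=True, p9=False, p7=False, p2=True; an empty clause results — contradiction.
Every branch closes, so no satisfying assignment exists.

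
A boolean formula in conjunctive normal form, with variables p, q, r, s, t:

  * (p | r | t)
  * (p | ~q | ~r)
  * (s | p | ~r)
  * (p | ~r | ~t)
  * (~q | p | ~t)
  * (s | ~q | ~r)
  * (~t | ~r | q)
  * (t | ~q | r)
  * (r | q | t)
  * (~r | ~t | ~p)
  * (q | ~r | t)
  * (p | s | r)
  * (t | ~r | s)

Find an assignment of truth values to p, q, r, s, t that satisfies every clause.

s occurs only positively in the remaining clauses — set s = True.
Try p = True.
Set q = False and propagate.
For the remaining variables, r = False, t = True works.
Every clause has at least one true literal under this assignment.
Check each clause:
  1. (p | t | r) — p is true.
  2. (~r | p | ~q) — p is true.
  3. (~r | p | s) — p is true.
  4. (p | ~r | ~t) — p is true.
  5. (~q | ~t | p) — p is true.
  6. (s | ~q | ~r) — s is true.
  7. (q | ~t | ~r) — ~r is true.
  8. (~q | t | r) — t is true.
  9. (r | t | q) — t is true.
  10. (~t | ~p | ~r) — ~r is true.
  11. (t | ~r | q) — ~r is true.
  12. (p | r | s) — p is true.
  13. (t | ~r | s) — t is true.

p=True, q=False, r=False, s=True, t=True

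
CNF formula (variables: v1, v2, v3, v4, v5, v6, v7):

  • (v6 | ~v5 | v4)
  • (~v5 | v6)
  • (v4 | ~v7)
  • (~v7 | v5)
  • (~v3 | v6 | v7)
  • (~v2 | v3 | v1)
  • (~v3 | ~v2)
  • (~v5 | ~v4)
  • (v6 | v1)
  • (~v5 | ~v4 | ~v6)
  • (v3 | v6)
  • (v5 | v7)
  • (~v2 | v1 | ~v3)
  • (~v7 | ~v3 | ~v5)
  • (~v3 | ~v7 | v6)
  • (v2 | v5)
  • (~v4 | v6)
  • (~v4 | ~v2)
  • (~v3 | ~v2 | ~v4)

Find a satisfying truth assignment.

Branch on v1: take v1 = False.
  then v6 is forced to True.
For the remaining variables, v2 = False, v3 = False, v4 = False, v5 = True, v7 = False works.
Every clause has at least one true literal under this assignment.
Check each clause:
  1. (~v5 | v4 | v6) — v6 is true.
  2. (~v5 | v6) — v6 is true.
  3. (v4 | ~v7) — ~v7 is true.
  4. (~v7 | v5) — ~v7 is true.
  5. (~v3 | v7 | v6) — ~v3 is true.
  6. (v3 | ~v2 | v1) — ~v2 is true.
  7. (~v3 | ~v2) — ~v3 is true.
  8. (~v5 | ~v4) — ~v4 is true.
  9. (v6 | v1) — v6 is true.
  10. (~v6 | ~v4 | ~v5) — ~v4 is true.
  11. (v6 | v3) — v6 is true.
  12. (v7 | v5) — v5 is true.
  13. (~v2 | v1 | ~v3) — ~v3 is true.
  14. (~v7 | ~v3 | ~v5) — ~v7 is true.
  15. (~v3 | v6 | ~v7) — ~v7 is true.
  16. (v5 | v2) — v5 is true.
  17. (v6 | ~v4) — ~v4 is true.
  18. (~v2 | ~v4) — ~v4 is true.
  19. (~v3 | ~v2 | ~v4) — ~v4 is true.

v1=F, v2=F, v3=F, v4=F, v5=T, v6=T, v7=F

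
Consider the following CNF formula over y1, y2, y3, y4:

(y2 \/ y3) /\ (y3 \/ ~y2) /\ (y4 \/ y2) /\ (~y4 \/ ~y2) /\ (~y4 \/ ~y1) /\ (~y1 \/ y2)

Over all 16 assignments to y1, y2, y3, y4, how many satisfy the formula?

3

Satisfying assignments:
  y1=F y2=F y3=T y4=T
  y1=F y2=T y3=T y4=F
  y1=T y2=T y3=T y4=F
Count: 3.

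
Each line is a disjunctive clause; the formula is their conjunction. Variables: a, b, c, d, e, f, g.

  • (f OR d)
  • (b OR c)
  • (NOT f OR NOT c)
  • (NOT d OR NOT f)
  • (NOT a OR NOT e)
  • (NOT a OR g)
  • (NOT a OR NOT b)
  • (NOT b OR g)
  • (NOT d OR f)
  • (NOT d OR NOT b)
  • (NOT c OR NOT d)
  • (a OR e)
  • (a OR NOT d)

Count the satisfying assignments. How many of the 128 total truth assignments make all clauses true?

Satisfying assignments:
  a=0 b=1 c=0 d=0 e=1 f=1 g=1
Count: 1.

1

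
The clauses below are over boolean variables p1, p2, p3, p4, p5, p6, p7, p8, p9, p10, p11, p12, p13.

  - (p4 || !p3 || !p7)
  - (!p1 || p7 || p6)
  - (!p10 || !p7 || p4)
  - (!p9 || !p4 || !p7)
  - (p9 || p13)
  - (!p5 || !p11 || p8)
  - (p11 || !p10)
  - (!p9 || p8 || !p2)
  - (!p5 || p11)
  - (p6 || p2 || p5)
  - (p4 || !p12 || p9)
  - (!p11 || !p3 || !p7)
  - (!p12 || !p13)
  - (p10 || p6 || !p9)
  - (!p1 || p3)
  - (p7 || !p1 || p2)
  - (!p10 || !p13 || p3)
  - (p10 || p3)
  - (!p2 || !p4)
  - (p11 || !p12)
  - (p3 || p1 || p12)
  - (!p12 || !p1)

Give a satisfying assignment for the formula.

p1=F, p2=T, p3=T, p4=F, p5=F, p6=F, p7=F, p8=T, p9=T, p10=T, p11=T, p12=F, p13=F

Check each clause:
  1. (!p3 || p4 || !p7) — !p7 is true.
  2. (p7 || p6 || !p1) — !p1 is true.
  3. (!p7 || !p10 || p4) — !p7 is true.
  4. (!p7 || !p4 || !p9) — !p7 is true.
  5. (p13 || p9) — p9 is true.
  6. (p8 || !p11 || !p5) — p8 is true.
  7. (p11 || !p10) — p11 is true.
  8. (p8 || !p9 || !p2) — p8 is true.
  9. (p11 || !p5) — p11 is true.
  10. (p6 || p2 || p5) — p2 is true.
  11. (!p12 || p9 || p4) — p9 is true.
  12. (!p7 || !p11 || !p3) — !p7 is true.
  13. (!p12 || !p13) — !p13 is true.
  14. (!p9 || p10 || p6) — p10 is true.
  15. (p3 || !p1) — p3 is true.
  16. (p2 || !p1 || p7) — p2 is true.
  17. (!p10 || p3 || !p13) — p3 is true.
  18. (p10 || p3) — p10 is true.
  19. (!p2 || !p4) — !p4 is true.
  20. (p11 || !p12) — p11 is true.
  21. (p12 || p3 || p1) — p3 is true.
  22. (!p12 || !p1) — !p12 is true.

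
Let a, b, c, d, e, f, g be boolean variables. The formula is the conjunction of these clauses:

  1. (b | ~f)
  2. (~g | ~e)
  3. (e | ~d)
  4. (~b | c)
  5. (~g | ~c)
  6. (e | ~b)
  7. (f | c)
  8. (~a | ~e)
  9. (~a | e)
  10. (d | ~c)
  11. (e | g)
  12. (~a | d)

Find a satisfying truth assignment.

a=False, b=False, c=True, d=True, e=True, f=False, g=False

Check each clause:
  1. (~f | b) — ~f is true.
  2. (~g | ~e) — ~g is true.
  3. (e | ~d) — e is true.
  4. (~b | c) — c is true.
  5. (~g | ~c) — ~g is true.
  6. (e | ~b) — e is true.
  7. (c | f) — c is true.
  8. (~e | ~a) — ~a is true.
  9. (~a | e) — e is true.
  10. (~c | d) — d is true.
  11. (g | e) — e is true.
  12. (~a | d) — d is true.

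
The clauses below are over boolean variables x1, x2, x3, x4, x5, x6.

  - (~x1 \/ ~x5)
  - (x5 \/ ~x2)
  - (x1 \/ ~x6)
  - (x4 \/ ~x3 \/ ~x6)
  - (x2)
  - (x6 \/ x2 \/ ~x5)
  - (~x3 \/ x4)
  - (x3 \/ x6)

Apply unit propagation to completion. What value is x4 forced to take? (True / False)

True

Unit clause (x2) sets x2 = True.
(~x2 \/ x5) with x2 = True leaves only x5, so x5 = True.
In (~x1 \/ ~x5), ~x5 is now false; ~x1 must hold, so x1 = False.
(~x6 \/ x1): since x1 = False, the clause reduces to (~x6). x6 = False.
(x6 \/ x3): since x6 = False, the clause reduces to (x3). x3 = True.
From (x4 \/ ~x3) and x3 = True: x4 = True.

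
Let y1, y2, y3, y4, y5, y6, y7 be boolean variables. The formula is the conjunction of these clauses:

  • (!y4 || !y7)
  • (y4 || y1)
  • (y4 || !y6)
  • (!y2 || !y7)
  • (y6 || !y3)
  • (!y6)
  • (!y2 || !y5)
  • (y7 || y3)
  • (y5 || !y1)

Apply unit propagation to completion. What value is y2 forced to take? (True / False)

False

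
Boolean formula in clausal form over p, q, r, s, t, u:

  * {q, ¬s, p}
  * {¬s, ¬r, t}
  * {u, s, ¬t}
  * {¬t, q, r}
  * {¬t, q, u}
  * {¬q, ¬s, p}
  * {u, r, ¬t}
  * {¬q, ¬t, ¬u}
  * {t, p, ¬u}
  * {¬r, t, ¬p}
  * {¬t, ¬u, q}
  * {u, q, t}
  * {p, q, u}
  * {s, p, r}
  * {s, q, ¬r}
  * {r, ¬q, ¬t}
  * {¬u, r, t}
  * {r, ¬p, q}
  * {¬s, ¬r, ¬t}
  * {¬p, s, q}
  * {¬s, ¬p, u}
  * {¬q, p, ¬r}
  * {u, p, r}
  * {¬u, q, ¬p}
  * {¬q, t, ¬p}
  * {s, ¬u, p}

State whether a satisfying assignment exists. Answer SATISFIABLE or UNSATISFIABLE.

q = True:
  t = True:
    propagation gives u=False, s=True, p=True; an empty clause results — contradiction.
  t = False:
    propagation gives p=False, s=False, u=False, r=True; an empty clause results — contradiction.
q = False:
  u = True:
    propagation gives t=False, p=True; an empty clause results — contradiction.
  u = False:
    propagation gives t=False; an empty clause results — contradiction.
Every branch closes, so no satisfying assignment exists.

UNSATISFIABLE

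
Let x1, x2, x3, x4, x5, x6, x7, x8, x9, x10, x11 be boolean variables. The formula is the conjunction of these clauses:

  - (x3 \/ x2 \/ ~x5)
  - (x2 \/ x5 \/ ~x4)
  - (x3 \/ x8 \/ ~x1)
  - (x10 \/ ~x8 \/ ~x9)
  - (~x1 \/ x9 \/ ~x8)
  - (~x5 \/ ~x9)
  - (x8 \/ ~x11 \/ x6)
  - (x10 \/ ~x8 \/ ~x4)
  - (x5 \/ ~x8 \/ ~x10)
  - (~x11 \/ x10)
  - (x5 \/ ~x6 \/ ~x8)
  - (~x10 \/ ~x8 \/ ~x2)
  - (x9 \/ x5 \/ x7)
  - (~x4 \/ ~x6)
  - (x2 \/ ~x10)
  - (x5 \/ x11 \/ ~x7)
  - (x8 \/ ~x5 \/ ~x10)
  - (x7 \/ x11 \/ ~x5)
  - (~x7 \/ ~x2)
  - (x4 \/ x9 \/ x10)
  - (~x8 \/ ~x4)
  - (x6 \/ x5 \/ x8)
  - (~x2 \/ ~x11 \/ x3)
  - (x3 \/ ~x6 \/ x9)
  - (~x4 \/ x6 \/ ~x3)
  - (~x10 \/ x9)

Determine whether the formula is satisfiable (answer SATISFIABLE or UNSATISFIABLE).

SATISFIABLE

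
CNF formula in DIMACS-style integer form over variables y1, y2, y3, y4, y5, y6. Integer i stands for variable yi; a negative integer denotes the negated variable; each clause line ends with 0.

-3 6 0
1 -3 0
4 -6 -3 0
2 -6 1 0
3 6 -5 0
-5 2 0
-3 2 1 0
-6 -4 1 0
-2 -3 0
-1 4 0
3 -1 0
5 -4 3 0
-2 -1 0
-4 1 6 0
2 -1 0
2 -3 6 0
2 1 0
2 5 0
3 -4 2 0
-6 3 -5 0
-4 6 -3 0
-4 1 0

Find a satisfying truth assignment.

Branch on y1: take y1 = False.
  then y3 is forced to False.
  then y2 is forced to True.
  then y4 is forced to False.
Branch on y5: take y5 = False.
y6 is now unconstrained; take y6 = True.

y1=F, y2=T, y3=F, y4=F, y5=F, y6=T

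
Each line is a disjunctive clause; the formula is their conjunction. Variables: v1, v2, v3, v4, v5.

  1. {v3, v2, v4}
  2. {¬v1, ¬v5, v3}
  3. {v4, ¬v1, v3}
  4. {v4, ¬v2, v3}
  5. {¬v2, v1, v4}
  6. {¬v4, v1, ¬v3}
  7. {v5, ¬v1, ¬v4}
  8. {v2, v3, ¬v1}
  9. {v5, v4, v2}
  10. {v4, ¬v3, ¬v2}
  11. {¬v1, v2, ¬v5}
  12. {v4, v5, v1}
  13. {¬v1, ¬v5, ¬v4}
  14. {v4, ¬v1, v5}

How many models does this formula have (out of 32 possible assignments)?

5

Satisfying assignments:
  v1=F v2=F v3=F v4=T v5=F
  v1=F v2=F v3=F v4=T v5=T
  v1=F v2=F v3=T v4=F v5=T
  v1=F v2=T v3=F v4=T v5=F
  v1=F v2=T v3=F v4=T v5=T
Count: 5.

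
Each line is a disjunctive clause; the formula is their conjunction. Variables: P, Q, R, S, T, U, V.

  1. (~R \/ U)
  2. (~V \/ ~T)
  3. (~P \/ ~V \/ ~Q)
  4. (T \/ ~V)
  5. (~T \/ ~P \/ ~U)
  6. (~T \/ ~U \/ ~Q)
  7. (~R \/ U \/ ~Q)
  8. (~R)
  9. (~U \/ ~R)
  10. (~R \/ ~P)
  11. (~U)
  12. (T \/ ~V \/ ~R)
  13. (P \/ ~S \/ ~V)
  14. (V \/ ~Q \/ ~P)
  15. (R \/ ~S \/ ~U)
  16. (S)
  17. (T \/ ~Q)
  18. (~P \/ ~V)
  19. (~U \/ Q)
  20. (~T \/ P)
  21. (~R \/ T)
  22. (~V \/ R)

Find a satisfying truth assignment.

Unit propagation: (~R) forces R = False.
Unit propagation: (~U) forces U = False.
The clause (S) is unit: S must be True.
(~V) is a unit clause, so V = False.
Q occurs only negated in the remaining clauses — set Q = False.
Branch on P: take P = False.
  then T is forced to False.
Every clause has at least one true literal under this assignment.
Check each clause:
  1. (~R \/ U) — ~R is true.
  2. (~T \/ ~V) — ~V is true.
  3. (~Q \/ ~V \/ ~P) — ~V is true.
  4. (T \/ ~V) — ~V is true.
  5. (~T \/ ~U \/ ~P) — ~U is true.
  6. (~U \/ ~Q \/ ~T) — ~U is true.
  7. (U \/ ~R \/ ~Q) — ~R is true.
  8. (~R) — ~R is true.
  9. (~R \/ ~U) — ~U is true.
  10. (~R \/ ~P) — ~R is true.
  11. (~U) — ~U is true.
  12. (~R \/ T \/ ~V) — ~V is true.
  13. (~S \/ ~V \/ P) — ~V is true.
  14. (V \/ ~P \/ ~Q) — ~P is true.
  15. (~S \/ R \/ ~U) — ~U is true.
  16. (S) — S is true.
  17. (~Q \/ T) — ~Q is true.
  18. (~P \/ ~V) — ~V is true.
  19. (Q \/ ~U) — ~U is true.
  20. (P \/ ~T) — ~T is true.
  21. (T \/ ~R) — ~R is true.
  22. (~V \/ R) — ~V is true.

P=0, Q=0, R=0, S=1, T=0, U=0, V=0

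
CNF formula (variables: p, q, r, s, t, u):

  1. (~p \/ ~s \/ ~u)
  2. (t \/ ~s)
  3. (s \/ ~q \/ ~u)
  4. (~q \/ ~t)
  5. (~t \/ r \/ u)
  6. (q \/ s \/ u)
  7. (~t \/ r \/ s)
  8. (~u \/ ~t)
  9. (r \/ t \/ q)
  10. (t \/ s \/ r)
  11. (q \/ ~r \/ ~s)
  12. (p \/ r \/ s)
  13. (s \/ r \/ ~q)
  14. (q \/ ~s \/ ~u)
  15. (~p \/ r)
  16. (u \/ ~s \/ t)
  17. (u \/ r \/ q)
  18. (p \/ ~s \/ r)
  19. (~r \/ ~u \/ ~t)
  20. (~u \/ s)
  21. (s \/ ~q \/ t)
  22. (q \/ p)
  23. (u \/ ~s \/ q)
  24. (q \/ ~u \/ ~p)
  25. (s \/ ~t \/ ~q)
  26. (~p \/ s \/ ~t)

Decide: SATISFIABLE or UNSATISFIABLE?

s = True:
  propagation gives t=True, q=False, u=False; an empty clause results — contradiction.
s = False:
  propagation gives u=False, q=True, t=False; an empty clause results — contradiction.
Every branch closes, so no satisfying assignment exists.

UNSATISFIABLE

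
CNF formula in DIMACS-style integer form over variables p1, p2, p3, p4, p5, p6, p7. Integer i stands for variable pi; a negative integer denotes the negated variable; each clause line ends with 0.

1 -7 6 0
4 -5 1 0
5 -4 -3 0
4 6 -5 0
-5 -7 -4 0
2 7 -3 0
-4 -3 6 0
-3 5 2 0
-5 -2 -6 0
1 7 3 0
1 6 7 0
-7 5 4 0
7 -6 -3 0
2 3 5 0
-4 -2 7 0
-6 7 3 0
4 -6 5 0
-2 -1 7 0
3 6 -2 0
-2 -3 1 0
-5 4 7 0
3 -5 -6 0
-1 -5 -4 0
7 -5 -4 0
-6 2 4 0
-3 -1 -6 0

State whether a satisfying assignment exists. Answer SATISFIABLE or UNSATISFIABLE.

Set p1 = False and propagate.
Branch on p2: take p2 = True.
  then p3 is forced to False.
  then p7 is forced to True.
  then p6 is forced to True.
  then p5 is forced to False.
  then p4 is forced to True.
So p1 = F, p2 = T, p3 = F, p4 = T, p5 = F, p6 = T, p7 = T is a satisfying assignment.

SATISFIABLE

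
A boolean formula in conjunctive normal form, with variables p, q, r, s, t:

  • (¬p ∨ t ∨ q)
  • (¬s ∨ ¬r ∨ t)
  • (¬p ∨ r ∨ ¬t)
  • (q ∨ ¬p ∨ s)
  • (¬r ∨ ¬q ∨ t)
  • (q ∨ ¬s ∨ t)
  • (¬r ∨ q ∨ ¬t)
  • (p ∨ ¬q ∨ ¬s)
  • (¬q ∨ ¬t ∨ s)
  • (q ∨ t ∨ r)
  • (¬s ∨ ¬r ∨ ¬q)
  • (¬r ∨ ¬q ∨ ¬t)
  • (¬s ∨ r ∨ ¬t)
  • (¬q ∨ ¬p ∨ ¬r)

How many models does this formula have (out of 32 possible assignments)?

5

The models are:
  p=0 q=0 r=0 s=0 t=1
  p=0 q=0 r=1 s=0 t=0
  p=0 q=1 r=0 s=0 t=0
  p=1 q=1 r=0 s=0 t=0
  p=1 q=1 r=0 s=1 t=0
Count: 5.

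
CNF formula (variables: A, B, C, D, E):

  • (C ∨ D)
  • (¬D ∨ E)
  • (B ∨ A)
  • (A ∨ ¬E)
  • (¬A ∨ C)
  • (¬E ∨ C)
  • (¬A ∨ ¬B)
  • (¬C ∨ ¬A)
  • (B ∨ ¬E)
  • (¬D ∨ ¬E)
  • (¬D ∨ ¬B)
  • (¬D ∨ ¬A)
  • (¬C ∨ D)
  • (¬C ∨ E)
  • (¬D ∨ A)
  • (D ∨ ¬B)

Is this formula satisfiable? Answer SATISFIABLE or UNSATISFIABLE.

D = True:
  propagation gives E=True; an empty clause results — contradiction.
D = False:
  propagation gives C=True; an empty clause results — contradiction.
Every branch closes, so no satisfying assignment exists.

UNSATISFIABLE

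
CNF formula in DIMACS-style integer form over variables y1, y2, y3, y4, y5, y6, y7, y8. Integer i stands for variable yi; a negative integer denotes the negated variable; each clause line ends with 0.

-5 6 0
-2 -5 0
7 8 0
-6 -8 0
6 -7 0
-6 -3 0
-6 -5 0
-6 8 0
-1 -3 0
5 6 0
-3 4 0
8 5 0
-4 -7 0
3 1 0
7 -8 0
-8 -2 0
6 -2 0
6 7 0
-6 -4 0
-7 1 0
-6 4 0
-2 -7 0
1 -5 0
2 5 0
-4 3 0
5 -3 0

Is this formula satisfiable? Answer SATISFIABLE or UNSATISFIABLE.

UNSATISFIABLE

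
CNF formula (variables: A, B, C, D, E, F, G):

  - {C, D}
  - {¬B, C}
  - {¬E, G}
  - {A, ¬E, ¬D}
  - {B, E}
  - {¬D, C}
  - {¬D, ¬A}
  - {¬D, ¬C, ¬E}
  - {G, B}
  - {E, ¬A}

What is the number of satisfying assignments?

16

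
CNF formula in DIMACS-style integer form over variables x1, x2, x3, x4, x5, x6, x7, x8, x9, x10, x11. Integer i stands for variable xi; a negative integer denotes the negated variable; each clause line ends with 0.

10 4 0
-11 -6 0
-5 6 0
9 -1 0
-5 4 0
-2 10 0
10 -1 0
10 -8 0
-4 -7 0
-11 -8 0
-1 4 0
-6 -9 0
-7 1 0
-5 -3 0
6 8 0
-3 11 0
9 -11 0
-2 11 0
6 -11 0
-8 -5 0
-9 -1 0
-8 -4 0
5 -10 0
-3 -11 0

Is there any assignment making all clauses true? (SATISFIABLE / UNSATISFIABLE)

SATISFIABLE

x2 occurs only negated in the remaining clauses — set x2 = False.
x3 occurs only negated in the remaining clauses — set x3 = False.
Set x1 = False and propagate.
  then x7 is forced to False.
Set x4 = True and propagate.
  then x8 is forced to False.
  then x6 is forced to True.
  then x11 is forced to False.
  then x9 is forced to False.
For the remaining variables, x5 = True, x10 = False works.
Every clause has at least one true literal under this assignment.
So x1 = False  x2 = False  x3 = False  x4 = True  x5 = True  x6 = True  x7 = False  x8 = False  x9 = False  x10 = False  x11 = False is a satisfying assignment.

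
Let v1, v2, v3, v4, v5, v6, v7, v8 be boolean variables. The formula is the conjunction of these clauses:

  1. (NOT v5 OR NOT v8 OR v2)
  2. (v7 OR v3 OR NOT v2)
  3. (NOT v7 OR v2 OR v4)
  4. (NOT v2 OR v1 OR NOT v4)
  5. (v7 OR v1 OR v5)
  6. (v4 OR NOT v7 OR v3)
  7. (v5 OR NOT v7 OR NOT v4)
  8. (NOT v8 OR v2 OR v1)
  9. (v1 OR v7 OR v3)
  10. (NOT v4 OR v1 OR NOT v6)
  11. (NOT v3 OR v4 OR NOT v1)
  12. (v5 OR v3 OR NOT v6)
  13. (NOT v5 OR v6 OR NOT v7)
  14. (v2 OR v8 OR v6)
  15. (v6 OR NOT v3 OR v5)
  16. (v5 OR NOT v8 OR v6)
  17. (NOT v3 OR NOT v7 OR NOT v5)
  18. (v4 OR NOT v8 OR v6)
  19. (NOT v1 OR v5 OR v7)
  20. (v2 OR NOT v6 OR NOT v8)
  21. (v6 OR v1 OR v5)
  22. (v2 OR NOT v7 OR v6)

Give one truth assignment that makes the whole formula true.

v1=T, v2=F, v3=F, v4=F, v5=T, v6=T, v7=F, v8=F

Set v1 = True and propagate.
For the remaining variables, v2 = False, v3 = False, v4 = False, v5 = True, v6 = True, v7 = False, v8 = False works.
Every clause has at least one true literal under this assignment.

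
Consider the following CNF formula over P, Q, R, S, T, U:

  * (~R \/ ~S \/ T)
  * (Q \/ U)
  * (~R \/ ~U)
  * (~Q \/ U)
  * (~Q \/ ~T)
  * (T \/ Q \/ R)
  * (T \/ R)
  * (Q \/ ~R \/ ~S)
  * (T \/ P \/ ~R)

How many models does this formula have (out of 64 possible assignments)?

4

The models are:
  P=F Q=F R=F S=F T=T U=T
  P=F Q=F R=F S=T T=T U=T
  P=T Q=F R=F S=F T=T U=T
  P=T Q=F R=F S=T T=T U=T
Count: 4.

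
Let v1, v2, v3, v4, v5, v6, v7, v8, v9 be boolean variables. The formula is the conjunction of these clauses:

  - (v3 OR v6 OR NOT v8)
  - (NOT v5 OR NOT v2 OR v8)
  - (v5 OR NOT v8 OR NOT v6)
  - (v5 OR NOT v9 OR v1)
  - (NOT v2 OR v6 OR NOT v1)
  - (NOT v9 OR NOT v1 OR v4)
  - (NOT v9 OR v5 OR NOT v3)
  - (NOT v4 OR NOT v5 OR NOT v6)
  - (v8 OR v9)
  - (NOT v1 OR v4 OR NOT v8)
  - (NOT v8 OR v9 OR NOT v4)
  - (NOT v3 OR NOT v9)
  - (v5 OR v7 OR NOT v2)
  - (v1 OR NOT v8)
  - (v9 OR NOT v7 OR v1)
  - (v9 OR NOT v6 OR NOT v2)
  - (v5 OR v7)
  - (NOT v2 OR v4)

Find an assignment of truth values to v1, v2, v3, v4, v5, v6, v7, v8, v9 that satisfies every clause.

v1 = False, v2 = False, v3 = False, v4 = True, v5 = True, v6 = False, v7 = True, v8 = False, v9 = True

Pure literal: v2 appears only negated; assign v2 = False.
Branch on v1: take v1 = False.
  then v8 is forced to False.
  then v9 is forced to True.
  then v5 is forced to True.
  then v3 is forced to False.
Try v4 = True.
  then v6 is forced to False.
v7 is now unconstrained; take v7 = True.
Check each clause:
  1. (v3 OR NOT v8 OR v6) — NOT v8 is true.
  2. (v8 OR NOT v5 OR NOT v2) — NOT v2 is true.
  3. (NOT v6 OR NOT v8 OR v5) — NOT v8 is true.
  4. (v1 OR v5 OR NOT v9) — v5 is true.
  5. (NOT v1 OR NOT v2 OR v6) — NOT v2 is true.
  6. (NOT v1 OR v4 OR NOT v9) — v4 is true.
  7. (NOT v9 OR v5 OR NOT v3) — NOT v3 is true.
  8. (NOT v5 OR NOT v4 OR NOT v6) — NOT v6 is true.
  9. (v8 OR v9) — v9 is true.
  10. (v4 OR NOT v1 OR NOT v8) — NOT v8 is true.
  11. (NOT v8 OR v9 OR NOT v4) — NOT v8 is true.
  12. (NOT v3 OR NOT v9) — NOT v3 is true.
  13. (v7 OR v5 OR NOT v2) — v5 is true.
  14. (NOT v8 OR v1) — NOT v8 is true.
  15. (NOT v7 OR v9 OR v1) — v9 is true.
  16. (v9 OR NOT v2 OR NOT v6) — v9 is true.
  17. (v7 OR v5) — v5 is true.
  18. (v4 OR NOT v2) — v4 is true.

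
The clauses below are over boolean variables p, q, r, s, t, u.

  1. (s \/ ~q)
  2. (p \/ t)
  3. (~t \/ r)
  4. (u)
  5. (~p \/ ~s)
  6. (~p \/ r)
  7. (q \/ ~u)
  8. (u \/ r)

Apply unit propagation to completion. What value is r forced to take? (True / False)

True

(u) stands alone — u = True.
(q \/ ~u) with u = True leaves only q, so q = True.
From (~q \/ s) and q = True: s = True.
(~s \/ ~p) with s = True leaves only ~p, so p = False.
From (t \/ p) and p = False: t = True.
(r \/ ~t) with t = True leaves only r, so r = True.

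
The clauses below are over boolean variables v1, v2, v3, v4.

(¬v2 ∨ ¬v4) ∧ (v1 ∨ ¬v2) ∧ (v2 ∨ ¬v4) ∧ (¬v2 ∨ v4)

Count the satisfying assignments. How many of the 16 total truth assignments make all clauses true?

4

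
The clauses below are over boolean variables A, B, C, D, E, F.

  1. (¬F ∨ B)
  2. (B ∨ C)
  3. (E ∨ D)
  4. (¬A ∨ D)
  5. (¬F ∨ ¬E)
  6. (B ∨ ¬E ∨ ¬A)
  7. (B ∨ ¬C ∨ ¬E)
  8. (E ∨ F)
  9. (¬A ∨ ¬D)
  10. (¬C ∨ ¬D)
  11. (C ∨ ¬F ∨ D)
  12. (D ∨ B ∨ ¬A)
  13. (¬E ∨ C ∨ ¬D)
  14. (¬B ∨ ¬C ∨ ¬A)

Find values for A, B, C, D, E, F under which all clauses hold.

A = False, B = True, C = False, D = True, E = False, F = True

A occurs only negated in the remaining clauses — set A = False.
Branch on B: take B = True.
Try C = False.
Try D = True.
  then E is forced to False.
  then F is forced to True.
Every clause has at least one true literal under this assignment.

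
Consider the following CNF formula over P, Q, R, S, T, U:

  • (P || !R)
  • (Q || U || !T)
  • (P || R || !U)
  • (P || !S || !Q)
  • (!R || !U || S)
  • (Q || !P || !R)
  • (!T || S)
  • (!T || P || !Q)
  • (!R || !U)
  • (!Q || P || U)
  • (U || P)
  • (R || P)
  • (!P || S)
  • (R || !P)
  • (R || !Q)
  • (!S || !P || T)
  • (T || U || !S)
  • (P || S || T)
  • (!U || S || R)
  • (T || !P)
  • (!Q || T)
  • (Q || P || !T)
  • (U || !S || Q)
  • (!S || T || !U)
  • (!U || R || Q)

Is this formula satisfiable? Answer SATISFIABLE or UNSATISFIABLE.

SATISFIABLE

Try P = True.
  then S is forced to True.
  then R is forced to True.
  then Q is forced to True.
  then U is forced to False.
  then T is forced to True.
Every clause has at least one true literal under this assignment.
So P = T, Q = T, R = T, S = T, T = T, U = F is a satisfying assignment.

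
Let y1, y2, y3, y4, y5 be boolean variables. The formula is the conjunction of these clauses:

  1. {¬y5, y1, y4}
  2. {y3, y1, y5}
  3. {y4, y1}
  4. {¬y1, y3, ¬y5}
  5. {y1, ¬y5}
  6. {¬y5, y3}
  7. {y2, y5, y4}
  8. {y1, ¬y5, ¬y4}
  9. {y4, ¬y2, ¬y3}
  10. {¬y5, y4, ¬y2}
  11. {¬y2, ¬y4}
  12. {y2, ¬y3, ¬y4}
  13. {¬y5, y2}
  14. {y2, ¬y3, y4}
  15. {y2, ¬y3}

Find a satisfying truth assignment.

Branch on y1: take y1 = True.
For the remaining variables, y2 = True, y3 = False, y4 = False, y5 = False works.

y1 = True, y2 = True, y3 = False, y4 = False, y5 = False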